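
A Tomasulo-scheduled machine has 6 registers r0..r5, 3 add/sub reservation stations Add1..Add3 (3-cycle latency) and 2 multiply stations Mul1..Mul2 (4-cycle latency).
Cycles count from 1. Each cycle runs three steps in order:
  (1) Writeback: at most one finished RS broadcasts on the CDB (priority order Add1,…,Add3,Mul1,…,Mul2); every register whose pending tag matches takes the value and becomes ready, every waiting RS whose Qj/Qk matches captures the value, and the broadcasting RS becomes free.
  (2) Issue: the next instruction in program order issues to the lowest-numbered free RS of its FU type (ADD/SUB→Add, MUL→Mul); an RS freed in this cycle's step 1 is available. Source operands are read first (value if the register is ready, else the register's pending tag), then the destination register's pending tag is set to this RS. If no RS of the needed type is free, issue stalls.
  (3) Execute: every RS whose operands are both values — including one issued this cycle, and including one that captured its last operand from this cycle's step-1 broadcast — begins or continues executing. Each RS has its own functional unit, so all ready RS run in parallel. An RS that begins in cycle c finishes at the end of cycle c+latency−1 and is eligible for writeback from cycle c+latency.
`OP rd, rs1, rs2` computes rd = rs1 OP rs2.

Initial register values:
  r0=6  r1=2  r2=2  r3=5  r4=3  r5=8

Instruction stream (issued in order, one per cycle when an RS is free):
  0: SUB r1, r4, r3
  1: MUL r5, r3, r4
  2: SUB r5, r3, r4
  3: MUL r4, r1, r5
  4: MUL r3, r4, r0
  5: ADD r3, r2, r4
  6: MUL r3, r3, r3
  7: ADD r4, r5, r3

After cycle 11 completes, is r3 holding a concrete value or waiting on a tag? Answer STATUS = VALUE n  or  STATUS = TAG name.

STATUS = TAG Mul2

  c1: issue SUB r1<-Add1  regs: r0:6,r1:Add1,r2:2,r3:5,r4:3,r5:8
  c2: issue MUL r5<-Mul1  regs: r0:6,r1:Add1,r2:2,r3:5,r4:3,r5:Mul1
  c3: issue SUB r5<-Add2  regs: r0:6,r1:Add1,r2:2,r3:5,r4:3,r5:Add2
  c4: CDB Add1=-2; issue MUL r4<-Mul2  regs: r0:6,r1:-2,r2:2,r3:5,r4:Mul2,r5:Add2
  c5: stall  regs: r0:6,r1:-2,r2:2,r3:5,r4:Mul2,r5:Add2
  c6: CDB Add2=2; stall  regs: r0:6,r1:-2,r2:2,r3:5,r4:Mul2,r5:2
  c7: CDB Mul1=15; issue MUL r3<-Mul1  regs: r0:6,r1:-2,r2:2,r3:Mul1,r4:Mul2,r5:2
  c8: issue ADD r3<-Add1  regs: r0:6,r1:-2,r2:2,r3:Add1,r4:Mul2,r5:2
  c9: stall  regs: r0:6,r1:-2,r2:2,r3:Add1,r4:Mul2,r5:2
  c10: CDB Mul2=-4; issue MUL r3<-Mul2  regs: r0:6,r1:-2,r2:2,r3:Mul2,r4:-4,r5:2
  c11: issue ADD r4<-Add2  regs: r0:6,r1:-2,r2:2,r3:Mul2,r4:Add2,r5:2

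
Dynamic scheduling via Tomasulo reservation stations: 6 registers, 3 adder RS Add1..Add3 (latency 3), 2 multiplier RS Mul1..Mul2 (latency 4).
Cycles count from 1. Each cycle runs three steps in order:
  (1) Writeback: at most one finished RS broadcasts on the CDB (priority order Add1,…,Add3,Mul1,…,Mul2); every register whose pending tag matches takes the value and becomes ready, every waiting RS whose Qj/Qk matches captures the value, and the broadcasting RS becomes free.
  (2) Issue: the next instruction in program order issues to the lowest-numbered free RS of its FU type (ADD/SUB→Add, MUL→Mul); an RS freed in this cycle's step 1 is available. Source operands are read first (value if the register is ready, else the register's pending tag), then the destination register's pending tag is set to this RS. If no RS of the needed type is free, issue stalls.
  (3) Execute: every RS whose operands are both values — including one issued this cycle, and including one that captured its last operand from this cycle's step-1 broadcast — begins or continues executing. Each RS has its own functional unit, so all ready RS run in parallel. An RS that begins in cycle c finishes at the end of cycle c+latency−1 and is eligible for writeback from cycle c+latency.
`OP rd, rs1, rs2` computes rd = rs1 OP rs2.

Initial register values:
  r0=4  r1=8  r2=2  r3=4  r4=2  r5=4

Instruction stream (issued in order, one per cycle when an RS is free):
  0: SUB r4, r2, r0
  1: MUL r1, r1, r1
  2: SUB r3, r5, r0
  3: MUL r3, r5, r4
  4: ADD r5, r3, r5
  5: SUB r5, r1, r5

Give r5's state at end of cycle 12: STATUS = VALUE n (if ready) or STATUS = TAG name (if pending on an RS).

STATUS = TAG Add2

  c1: issue SUB r4<-Add1  regs: r0:4,r1:8,r2:2,r3:4,r4:Add1,r5:4
  c2: issue MUL r1<-Mul1  regs: r0:4,r1:Mul1,r2:2,r3:4,r4:Add1,r5:4
  c3: issue SUB r3<-Add2  regs: r0:4,r1:Mul1,r2:2,r3:Add2,r4:Add1,r5:4
  c4: CDB Add1=-2; issue MUL r3<-Mul2  regs: r0:4,r1:Mul1,r2:2,r3:Mul2,r4:-2,r5:4
  c5: issue ADD r5<-Add1  regs: r0:4,r1:Mul1,r2:2,r3:Mul2,r4:-2,r5:Add1
  c6: CDB Add2=0; issue SUB r5<-Add2  regs: r0:4,r1:Mul1,r2:2,r3:Mul2,r4:-2,r5:Add2
  c7: CDB Mul1=64  regs: r0:4,r1:64,r2:2,r3:Mul2,r4:-2,r5:Add2
  c8: CDB Mul2=-8  regs: r0:4,r1:64,r2:2,r3:-8,r4:-2,r5:Add2
  c9: -  regs: r0:4,r1:64,r2:2,r3:-8,r4:-2,r5:Add2
  c10: -  regs: r0:4,r1:64,r2:2,r3:-8,r4:-2,r5:Add2
  c11: CDB Add1=-4  regs: r0:4,r1:64,r2:2,r3:-8,r4:-2,r5:Add2
  c12: -  regs: r0:4,r1:64,r2:2,r3:-8,r4:-2,r5:Add2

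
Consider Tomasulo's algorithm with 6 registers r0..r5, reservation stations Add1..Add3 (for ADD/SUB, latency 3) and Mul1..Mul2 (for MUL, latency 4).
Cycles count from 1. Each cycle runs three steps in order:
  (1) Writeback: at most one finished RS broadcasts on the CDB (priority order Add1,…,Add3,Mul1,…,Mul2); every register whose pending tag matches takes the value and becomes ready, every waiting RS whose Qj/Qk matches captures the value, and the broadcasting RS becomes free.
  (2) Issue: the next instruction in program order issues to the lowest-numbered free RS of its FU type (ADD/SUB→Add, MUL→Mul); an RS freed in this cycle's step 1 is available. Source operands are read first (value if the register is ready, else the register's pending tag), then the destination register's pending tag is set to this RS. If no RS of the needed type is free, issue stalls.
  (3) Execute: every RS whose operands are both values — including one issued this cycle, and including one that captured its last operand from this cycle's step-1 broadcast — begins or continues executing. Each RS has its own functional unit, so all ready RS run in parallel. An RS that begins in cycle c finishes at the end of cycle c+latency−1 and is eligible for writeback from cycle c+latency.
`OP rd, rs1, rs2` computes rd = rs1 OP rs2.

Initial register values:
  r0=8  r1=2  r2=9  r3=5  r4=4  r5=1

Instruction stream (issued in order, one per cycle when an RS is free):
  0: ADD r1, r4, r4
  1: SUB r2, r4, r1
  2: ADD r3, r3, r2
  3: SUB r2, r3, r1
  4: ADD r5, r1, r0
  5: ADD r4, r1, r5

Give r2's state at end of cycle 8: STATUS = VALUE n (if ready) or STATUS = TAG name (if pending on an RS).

cycle 1: issue ADD r1<-Add1 // r0:8,r1:Add1,r2:9,r3:5,r4:4,r5:1
cycle 2: issue SUB r2<-Add2 // r0:8,r1:Add1,r2:Add2,r3:5,r4:4,r5:1
cycle 3: issue ADD r3<-Add3 // r0:8,r1:Add1,r2:Add2,r3:Add3,r4:4,r5:1
cycle 4: CDB Add1=8; issue SUB r2<-Add1 // r0:8,r1:8,r2:Add1,r3:Add3,r4:4,r5:1
cycle 5: stall // r0:8,r1:8,r2:Add1,r3:Add3,r4:4,r5:1
cycle 6: stall // r0:8,r1:8,r2:Add1,r3:Add3,r4:4,r5:1
cycle 7: CDB Add2=-4; issue ADD r5<-Add2 // r0:8,r1:8,r2:Add1,r3:Add3,r4:4,r5:Add2
cycle 8: stall // r0:8,r1:8,r2:Add1,r3:Add3,r4:4,r5:Add2

STATUS = TAG Add1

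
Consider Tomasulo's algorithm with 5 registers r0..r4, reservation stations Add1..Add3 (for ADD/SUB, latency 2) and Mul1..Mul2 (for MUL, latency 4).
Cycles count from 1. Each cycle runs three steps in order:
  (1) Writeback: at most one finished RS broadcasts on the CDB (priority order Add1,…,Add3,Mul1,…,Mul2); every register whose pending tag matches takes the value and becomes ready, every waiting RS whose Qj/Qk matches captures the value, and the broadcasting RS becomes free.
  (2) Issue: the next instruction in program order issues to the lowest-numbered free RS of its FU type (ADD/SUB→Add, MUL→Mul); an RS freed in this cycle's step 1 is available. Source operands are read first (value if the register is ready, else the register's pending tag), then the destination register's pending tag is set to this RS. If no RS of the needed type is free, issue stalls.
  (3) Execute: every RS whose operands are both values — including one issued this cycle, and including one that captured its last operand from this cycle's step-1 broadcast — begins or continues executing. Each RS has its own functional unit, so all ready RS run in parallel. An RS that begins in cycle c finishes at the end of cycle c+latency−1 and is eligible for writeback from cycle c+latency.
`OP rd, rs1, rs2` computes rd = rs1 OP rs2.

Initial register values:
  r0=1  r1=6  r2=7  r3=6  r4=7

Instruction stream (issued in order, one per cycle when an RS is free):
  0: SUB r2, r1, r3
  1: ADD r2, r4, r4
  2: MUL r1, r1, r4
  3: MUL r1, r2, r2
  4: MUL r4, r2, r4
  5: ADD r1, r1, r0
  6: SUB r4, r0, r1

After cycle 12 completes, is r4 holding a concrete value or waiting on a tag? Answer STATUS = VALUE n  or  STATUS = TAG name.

STATUS = VALUE -196

  c1: issue SUB r2<-Add1  regs: r0:1,r1:6,r2:Add1,r3:6,r4:7
  c2: issue ADD r2<-Add2  regs: r0:1,r1:6,r2:Add2,r3:6,r4:7
  c3: CDB Add1=0; issue MUL r1<-Mul1  regs: r0:1,r1:Mul1,r2:Add2,r3:6,r4:7
  c4: CDB Add2=14; issue MUL r1<-Mul2  regs: r0:1,r1:Mul2,r2:14,r3:6,r4:7
  c5: stall  regs: r0:1,r1:Mul2,r2:14,r3:6,r4:7
  c6: stall  regs: r0:1,r1:Mul2,r2:14,r3:6,r4:7
  c7: CDB Mul1=42; issue MUL r4<-Mul1  regs: r0:1,r1:Mul2,r2:14,r3:6,r4:Mul1
  c8: CDB Mul2=196; issue ADD r1<-Add1  regs: r0:1,r1:Add1,r2:14,r3:6,r4:Mul1
  c9: issue SUB r4<-Add2  regs: r0:1,r1:Add1,r2:14,r3:6,r4:Add2
  c10: CDB Add1=197  regs: r0:1,r1:197,r2:14,r3:6,r4:Add2
  c11: CDB Mul1=98  regs: r0:1,r1:197,r2:14,r3:6,r4:Add2
  c12: CDB Add2=-196  regs: r0:1,r1:197,r2:14,r3:6,r4:-196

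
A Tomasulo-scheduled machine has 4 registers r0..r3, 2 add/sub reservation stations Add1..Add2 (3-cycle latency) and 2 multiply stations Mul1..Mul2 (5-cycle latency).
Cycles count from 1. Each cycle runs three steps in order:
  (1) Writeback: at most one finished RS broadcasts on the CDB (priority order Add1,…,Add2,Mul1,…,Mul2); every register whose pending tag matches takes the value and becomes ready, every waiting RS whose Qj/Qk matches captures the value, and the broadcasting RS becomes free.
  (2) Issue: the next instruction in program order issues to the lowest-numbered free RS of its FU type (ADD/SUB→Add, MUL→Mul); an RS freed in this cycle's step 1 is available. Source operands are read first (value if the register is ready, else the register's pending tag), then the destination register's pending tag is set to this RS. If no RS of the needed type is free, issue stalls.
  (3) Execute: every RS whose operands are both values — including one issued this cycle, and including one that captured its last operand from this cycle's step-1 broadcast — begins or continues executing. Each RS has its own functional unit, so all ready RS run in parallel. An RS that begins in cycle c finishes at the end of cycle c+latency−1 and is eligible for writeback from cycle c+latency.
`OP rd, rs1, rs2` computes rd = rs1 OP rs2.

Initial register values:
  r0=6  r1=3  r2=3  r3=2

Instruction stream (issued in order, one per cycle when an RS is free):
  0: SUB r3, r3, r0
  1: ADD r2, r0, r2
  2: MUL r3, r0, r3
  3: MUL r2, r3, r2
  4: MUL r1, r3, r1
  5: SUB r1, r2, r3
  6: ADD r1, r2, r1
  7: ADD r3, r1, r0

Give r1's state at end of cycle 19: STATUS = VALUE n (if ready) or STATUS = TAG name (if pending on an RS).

c1: issue SUB r3<-Add1 | r0:6,r1:3,r2:3,r3:Add1
c2: issue ADD r2<-Add2 | r0:6,r1:3,r2:Add2,r3:Add1
c3: issue MUL r3<-Mul1 | r0:6,r1:3,r2:Add2,r3:Mul1
c4: CDB Add1=-4; issue MUL r2<-Mul2 | r0:6,r1:3,r2:Mul2,r3:Mul1
c5: CDB Add2=9; stall | r0:6,r1:3,r2:Mul2,r3:Mul1
c6: stall | r0:6,r1:3,r2:Mul2,r3:Mul1
c7: stall | r0:6,r1:3,r2:Mul2,r3:Mul1
c8: stall | r0:6,r1:3,r2:Mul2,r3:Mul1
c9: CDB Mul1=-24; issue MUL r1<-Mul1 | r0:6,r1:Mul1,r2:Mul2,r3:-24
c10: issue SUB r1<-Add1 | r0:6,r1:Add1,r2:Mul2,r3:-24
c11: issue ADD r1<-Add2 | r0:6,r1:Add2,r2:Mul2,r3:-24
c12: stall | r0:6,r1:Add2,r2:Mul2,r3:-24
c13: stall | r0:6,r1:Add2,r2:Mul2,r3:-24
c14: CDB Mul1=-72; stall | r0:6,r1:Add2,r2:Mul2,r3:-24
c15: CDB Mul2=-216; stall | r0:6,r1:Add2,r2:-216,r3:-24
c16: stall | r0:6,r1:Add2,r2:-216,r3:-24
c17: stall | r0:6,r1:Add2,r2:-216,r3:-24
c18: CDB Add1=-192; issue ADD r3<-Add1 | r0:6,r1:Add2,r2:-216,r3:Add1
c19: - | r0:6,r1:Add2,r2:-216,r3:Add1

STATUS = TAG Add2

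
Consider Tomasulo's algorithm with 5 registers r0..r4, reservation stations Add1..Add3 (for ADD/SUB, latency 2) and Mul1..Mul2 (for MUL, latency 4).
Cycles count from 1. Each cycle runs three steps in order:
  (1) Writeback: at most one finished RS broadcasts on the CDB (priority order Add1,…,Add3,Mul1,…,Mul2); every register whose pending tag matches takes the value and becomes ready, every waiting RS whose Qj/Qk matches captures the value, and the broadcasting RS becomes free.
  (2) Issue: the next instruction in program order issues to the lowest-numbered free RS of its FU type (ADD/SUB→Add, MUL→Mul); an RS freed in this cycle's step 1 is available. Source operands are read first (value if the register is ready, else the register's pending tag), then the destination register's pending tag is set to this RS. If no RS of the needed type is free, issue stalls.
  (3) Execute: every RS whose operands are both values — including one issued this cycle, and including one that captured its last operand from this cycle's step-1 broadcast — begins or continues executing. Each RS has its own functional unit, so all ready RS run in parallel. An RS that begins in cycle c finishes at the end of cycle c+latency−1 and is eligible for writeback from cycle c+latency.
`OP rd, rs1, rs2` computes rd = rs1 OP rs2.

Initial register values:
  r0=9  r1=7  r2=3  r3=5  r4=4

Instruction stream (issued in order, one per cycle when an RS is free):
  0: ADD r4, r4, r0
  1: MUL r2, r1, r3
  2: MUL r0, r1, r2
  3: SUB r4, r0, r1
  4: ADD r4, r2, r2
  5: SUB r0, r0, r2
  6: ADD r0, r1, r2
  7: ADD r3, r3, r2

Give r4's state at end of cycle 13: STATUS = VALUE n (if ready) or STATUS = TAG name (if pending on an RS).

c1: issue ADD r4<-Add1 | r0:9,r1:7,r2:3,r3:5,r4:Add1
c2: issue MUL r2<-Mul1 | r0:9,r1:7,r2:Mul1,r3:5,r4:Add1
c3: CDB Add1=13; issue MUL r0<-Mul2 | r0:Mul2,r1:7,r2:Mul1,r3:5,r4:13
c4: issue SUB r4<-Add1 | r0:Mul2,r1:7,r2:Mul1,r3:5,r4:Add1
c5: issue ADD r4<-Add2 | r0:Mul2,r1:7,r2:Mul1,r3:5,r4:Add2
c6: CDB Mul1=35; issue SUB r0<-Add3 | r0:Add3,r1:7,r2:35,r3:5,r4:Add2
c7: stall | r0:Add3,r1:7,r2:35,r3:5,r4:Add2
c8: CDB Add2=70; issue ADD r0<-Add2 | r0:Add2,r1:7,r2:35,r3:5,r4:70
c9: stall | r0:Add2,r1:7,r2:35,r3:5,r4:70
c10: CDB Add2=42; issue ADD r3<-Add2 | r0:42,r1:7,r2:35,r3:Add2,r4:70
c11: CDB Mul2=245 | r0:42,r1:7,r2:35,r3:Add2,r4:70
c12: CDB Add2=40 | r0:42,r1:7,r2:35,r3:40,r4:70
c13: CDB Add1=238 | r0:42,r1:7,r2:35,r3:40,r4:70

STATUS = VALUE 70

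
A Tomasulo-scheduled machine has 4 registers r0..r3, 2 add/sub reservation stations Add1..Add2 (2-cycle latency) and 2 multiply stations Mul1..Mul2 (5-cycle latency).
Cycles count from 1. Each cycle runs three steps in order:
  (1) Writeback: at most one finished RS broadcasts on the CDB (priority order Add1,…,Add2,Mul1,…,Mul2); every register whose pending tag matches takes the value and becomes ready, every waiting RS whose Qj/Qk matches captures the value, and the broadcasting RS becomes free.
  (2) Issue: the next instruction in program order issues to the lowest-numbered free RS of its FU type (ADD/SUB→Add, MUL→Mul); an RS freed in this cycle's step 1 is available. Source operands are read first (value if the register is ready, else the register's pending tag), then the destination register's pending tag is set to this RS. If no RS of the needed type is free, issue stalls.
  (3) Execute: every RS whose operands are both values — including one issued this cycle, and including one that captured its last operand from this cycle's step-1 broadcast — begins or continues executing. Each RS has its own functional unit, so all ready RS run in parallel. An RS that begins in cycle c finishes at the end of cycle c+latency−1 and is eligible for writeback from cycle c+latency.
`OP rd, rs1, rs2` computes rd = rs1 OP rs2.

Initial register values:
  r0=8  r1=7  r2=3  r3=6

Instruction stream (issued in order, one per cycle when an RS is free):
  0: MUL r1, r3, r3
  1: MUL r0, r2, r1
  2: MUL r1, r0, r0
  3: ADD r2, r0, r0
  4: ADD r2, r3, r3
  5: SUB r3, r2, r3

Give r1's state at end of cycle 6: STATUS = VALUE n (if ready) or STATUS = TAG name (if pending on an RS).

c1: issue MUL r1<-Mul1 | r0:8,r1:Mul1,r2:3,r3:6
c2: issue MUL r0<-Mul2 | r0:Mul2,r1:Mul1,r2:3,r3:6
c3: stall | r0:Mul2,r1:Mul1,r2:3,r3:6
c4: stall | r0:Mul2,r1:Mul1,r2:3,r3:6
c5: stall | r0:Mul2,r1:Mul1,r2:3,r3:6
c6: CDB Mul1=36; issue MUL r1<-Mul1 | r0:Mul2,r1:Mul1,r2:3,r3:6

STATUS = TAG Mul1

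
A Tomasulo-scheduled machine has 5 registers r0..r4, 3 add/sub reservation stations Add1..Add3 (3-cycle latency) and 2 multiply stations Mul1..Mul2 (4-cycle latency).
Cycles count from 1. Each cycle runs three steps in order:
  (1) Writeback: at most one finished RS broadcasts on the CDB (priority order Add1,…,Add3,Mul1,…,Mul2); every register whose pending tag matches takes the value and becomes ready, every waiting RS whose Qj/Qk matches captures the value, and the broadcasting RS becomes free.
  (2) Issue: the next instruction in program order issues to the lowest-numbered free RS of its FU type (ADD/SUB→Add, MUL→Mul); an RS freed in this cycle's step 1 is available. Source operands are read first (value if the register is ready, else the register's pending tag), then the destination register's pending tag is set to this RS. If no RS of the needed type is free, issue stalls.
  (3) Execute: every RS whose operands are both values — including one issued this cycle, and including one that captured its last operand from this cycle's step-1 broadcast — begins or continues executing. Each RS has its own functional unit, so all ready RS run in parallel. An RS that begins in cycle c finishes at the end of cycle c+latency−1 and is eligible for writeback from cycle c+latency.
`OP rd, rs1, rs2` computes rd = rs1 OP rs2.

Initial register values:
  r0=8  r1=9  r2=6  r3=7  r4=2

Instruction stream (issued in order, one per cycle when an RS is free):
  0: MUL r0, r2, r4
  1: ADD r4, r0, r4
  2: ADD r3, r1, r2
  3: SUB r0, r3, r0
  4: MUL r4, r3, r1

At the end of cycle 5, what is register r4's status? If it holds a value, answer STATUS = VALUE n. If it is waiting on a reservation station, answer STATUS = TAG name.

c1: issue MUL r0<-Mul1 | r0:Mul1,r1:9,r2:6,r3:7,r4:2
c2: issue ADD r4<-Add1 | r0:Mul1,r1:9,r2:6,r3:7,r4:Add1
c3: issue ADD r3<-Add2 | r0:Mul1,r1:9,r2:6,r3:Add2,r4:Add1
c4: issue SUB r0<-Add3 | r0:Add3,r1:9,r2:6,r3:Add2,r4:Add1
c5: CDB Mul1=12; issue MUL r4<-Mul1 | r0:Add3,r1:9,r2:6,r3:Add2,r4:Mul1

STATUS = TAG Mul1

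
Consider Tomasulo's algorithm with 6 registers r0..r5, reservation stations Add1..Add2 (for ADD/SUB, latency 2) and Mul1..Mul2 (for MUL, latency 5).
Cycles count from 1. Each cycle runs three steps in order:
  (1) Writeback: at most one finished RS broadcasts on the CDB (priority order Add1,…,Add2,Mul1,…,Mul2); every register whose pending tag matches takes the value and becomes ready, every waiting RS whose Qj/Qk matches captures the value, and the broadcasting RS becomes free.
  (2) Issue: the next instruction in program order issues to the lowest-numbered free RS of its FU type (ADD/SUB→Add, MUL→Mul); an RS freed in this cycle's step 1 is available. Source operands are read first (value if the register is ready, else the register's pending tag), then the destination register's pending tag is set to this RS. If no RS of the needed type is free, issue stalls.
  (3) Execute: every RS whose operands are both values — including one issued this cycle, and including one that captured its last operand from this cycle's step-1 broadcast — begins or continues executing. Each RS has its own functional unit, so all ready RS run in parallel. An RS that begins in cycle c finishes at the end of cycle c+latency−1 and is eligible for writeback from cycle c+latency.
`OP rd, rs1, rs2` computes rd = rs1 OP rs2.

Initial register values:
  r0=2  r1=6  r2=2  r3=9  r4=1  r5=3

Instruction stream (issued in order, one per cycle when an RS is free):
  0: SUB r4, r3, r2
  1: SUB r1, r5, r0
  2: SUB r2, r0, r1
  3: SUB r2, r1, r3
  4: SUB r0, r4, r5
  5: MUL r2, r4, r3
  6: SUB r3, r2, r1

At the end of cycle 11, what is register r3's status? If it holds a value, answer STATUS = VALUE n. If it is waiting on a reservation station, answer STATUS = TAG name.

  c1: issue SUB r4<-Add1  regs: r0:2,r1:6,r2:2,r3:9,r4:Add1,r5:3
  c2: issue SUB r1<-Add2  regs: r0:2,r1:Add2,r2:2,r3:9,r4:Add1,r5:3
  c3: CDB Add1=7; issue SUB r2<-Add1  regs: r0:2,r1:Add2,r2:Add1,r3:9,r4:7,r5:3
  c4: CDB Add2=1; issue SUB r2<-Add2  regs: r0:2,r1:1,r2:Add2,r3:9,r4:7,r5:3
  c5: stall  regs: r0:2,r1:1,r2:Add2,r3:9,r4:7,r5:3
  c6: CDB Add1=1; issue SUB r0<-Add1  regs: r0:Add1,r1:1,r2:Add2,r3:9,r4:7,r5:3
  c7: CDB Add2=-8; issue MUL r2<-Mul1  regs: r0:Add1,r1:1,r2:Mul1,r3:9,r4:7,r5:3
  c8: CDB Add1=4; issue SUB r3<-Add1  regs: r0:4,r1:1,r2:Mul1,r3:Add1,r4:7,r5:3
  c9: -  regs: r0:4,r1:1,r2:Mul1,r3:Add1,r4:7,r5:3
  c10: -  regs: r0:4,r1:1,r2:Mul1,r3:Add1,r4:7,r5:3
  c11: -  regs: r0:4,r1:1,r2:Mul1,r3:Add1,r4:7,r5:3

STATUS = TAG Add1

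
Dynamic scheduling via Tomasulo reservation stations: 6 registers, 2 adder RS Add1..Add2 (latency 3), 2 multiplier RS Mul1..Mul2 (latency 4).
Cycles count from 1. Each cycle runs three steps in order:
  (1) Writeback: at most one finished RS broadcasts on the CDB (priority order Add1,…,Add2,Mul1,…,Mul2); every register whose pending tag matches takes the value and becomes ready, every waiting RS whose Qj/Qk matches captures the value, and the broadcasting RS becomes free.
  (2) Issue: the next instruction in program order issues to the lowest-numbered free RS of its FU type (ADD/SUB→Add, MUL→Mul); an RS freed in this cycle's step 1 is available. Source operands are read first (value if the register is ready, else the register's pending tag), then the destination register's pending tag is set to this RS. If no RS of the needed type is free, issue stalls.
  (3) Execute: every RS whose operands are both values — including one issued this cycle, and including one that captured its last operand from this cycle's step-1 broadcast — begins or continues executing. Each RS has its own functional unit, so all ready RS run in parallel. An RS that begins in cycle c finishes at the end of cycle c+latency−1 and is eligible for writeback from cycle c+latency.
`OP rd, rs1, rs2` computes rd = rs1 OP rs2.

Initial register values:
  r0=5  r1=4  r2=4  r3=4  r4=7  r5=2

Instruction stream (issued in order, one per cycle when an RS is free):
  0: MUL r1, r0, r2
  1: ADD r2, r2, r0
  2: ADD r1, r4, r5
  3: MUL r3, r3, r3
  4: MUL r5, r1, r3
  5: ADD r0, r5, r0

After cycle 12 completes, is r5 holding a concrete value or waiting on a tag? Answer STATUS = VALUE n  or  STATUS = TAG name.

STATUS = VALUE 144

c1: issue MUL r1<-Mul1 | r0:5,r1:Mul1,r2:4,r3:4,r4:7,r5:2
c2: issue ADD r2<-Add1 | r0:5,r1:Mul1,r2:Add1,r3:4,r4:7,r5:2
c3: issue ADD r1<-Add2 | r0:5,r1:Add2,r2:Add1,r3:4,r4:7,r5:2
c4: issue MUL r3<-Mul2 | r0:5,r1:Add2,r2:Add1,r3:Mul2,r4:7,r5:2
c5: CDB Add1=9; stall | r0:5,r1:Add2,r2:9,r3:Mul2,r4:7,r5:2
c6: CDB Add2=9; stall | r0:5,r1:9,r2:9,r3:Mul2,r4:7,r5:2
c7: CDB Mul1=20; issue MUL r5<-Mul1 | r0:5,r1:9,r2:9,r3:Mul2,r4:7,r5:Mul1
c8: CDB Mul2=16; issue ADD r0<-Add1 | r0:Add1,r1:9,r2:9,r3:16,r4:7,r5:Mul1
c9: - | r0:Add1,r1:9,r2:9,r3:16,r4:7,r5:Mul1
c10: - | r0:Add1,r1:9,r2:9,r3:16,r4:7,r5:Mul1
c11: - | r0:Add1,r1:9,r2:9,r3:16,r4:7,r5:Mul1
c12: CDB Mul1=144 | r0:Add1,r1:9,r2:9,r3:16,r4:7,r5:144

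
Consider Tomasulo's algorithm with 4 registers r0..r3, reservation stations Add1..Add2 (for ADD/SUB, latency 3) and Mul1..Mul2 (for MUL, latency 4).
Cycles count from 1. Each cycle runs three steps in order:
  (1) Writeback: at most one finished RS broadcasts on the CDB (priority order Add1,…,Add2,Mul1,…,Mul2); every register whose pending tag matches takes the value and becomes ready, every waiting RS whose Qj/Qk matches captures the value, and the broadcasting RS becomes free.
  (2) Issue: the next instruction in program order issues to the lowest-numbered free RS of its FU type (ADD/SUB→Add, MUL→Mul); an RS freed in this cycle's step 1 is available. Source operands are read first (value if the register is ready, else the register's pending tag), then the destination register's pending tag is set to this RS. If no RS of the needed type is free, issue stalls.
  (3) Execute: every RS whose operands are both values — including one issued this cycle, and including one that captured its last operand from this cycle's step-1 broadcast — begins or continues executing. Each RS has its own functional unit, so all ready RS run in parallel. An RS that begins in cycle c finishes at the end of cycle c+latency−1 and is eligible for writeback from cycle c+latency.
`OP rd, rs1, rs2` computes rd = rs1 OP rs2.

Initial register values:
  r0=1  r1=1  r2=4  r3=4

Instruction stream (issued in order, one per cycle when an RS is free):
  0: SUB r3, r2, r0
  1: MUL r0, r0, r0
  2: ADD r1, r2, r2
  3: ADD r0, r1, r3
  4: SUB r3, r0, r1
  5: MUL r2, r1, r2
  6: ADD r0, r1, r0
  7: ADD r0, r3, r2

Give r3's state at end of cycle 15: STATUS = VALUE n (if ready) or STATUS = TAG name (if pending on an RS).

  c1: issue SUB r3<-Add1  regs: r0:1,r1:1,r2:4,r3:Add1
  c2: issue MUL r0<-Mul1  regs: r0:Mul1,r1:1,r2:4,r3:Add1
  c3: issue ADD r1<-Add2  regs: r0:Mul1,r1:Add2,r2:4,r3:Add1
  c4: CDB Add1=3; issue ADD r0<-Add1  regs: r0:Add1,r1:Add2,r2:4,r3:3
  c5: stall  regs: r0:Add1,r1:Add2,r2:4,r3:3
  c6: CDB Add2=8; issue SUB r3<-Add2  regs: r0:Add1,r1:8,r2:4,r3:Add2
  c7: CDB Mul1=1; issue MUL r2<-Mul1  regs: r0:Add1,r1:8,r2:Mul1,r3:Add2
  c8: stall  regs: r0:Add1,r1:8,r2:Mul1,r3:Add2
  c9: CDB Add1=11; issue ADD r0<-Add1  regs: r0:Add1,r1:8,r2:Mul1,r3:Add2
  c10: stall  regs: r0:Add1,r1:8,r2:Mul1,r3:Add2
  c11: CDB Mul1=32; stall  regs: r0:Add1,r1:8,r2:32,r3:Add2
  c12: CDB Add1=19; issue ADD r0<-Add1  regs: r0:Add1,r1:8,r2:32,r3:Add2
  c13: CDB Add2=3  regs: r0:Add1,r1:8,r2:32,r3:3
  c14: -  regs: r0:Add1,r1:8,r2:32,r3:3
  c15: -  regs: r0:Add1,r1:8,r2:32,r3:3

STATUS = VALUE 3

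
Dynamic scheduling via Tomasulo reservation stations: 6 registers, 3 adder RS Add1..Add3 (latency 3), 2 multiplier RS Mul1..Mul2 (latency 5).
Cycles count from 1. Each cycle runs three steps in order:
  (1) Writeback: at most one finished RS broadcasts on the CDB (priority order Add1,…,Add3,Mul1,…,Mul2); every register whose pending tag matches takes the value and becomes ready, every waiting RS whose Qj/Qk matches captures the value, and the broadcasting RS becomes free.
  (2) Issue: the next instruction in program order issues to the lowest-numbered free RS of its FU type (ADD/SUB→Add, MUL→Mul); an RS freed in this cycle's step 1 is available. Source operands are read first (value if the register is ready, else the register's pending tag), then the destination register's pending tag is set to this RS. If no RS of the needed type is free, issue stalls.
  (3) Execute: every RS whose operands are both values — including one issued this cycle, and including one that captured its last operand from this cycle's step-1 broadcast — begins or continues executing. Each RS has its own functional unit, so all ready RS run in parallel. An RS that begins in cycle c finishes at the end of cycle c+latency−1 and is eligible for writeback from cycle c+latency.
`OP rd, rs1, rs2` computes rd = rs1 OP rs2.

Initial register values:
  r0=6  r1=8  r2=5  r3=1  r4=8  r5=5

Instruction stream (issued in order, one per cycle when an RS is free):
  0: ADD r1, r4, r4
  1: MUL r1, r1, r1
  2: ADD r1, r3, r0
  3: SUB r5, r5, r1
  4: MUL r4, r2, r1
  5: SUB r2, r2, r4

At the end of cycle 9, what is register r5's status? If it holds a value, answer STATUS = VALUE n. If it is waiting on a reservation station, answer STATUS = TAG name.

cycle 1: issue ADD r1<-Add1 // r0:6,r1:Add1,r2:5,r3:1,r4:8,r5:5
cycle 2: issue MUL r1<-Mul1 // r0:6,r1:Mul1,r2:5,r3:1,r4:8,r5:5
cycle 3: issue ADD r1<-Add2 // r0:6,r1:Add2,r2:5,r3:1,r4:8,r5:5
cycle 4: CDB Add1=16; issue SUB r5<-Add1 // r0:6,r1:Add2,r2:5,r3:1,r4:8,r5:Add1
cycle 5: issue MUL r4<-Mul2 // r0:6,r1:Add2,r2:5,r3:1,r4:Mul2,r5:Add1
cycle 6: CDB Add2=7; issue SUB r2<-Add2 // r0:6,r1:7,r2:Add2,r3:1,r4:Mul2,r5:Add1
cycle 7: - // r0:6,r1:7,r2:Add2,r3:1,r4:Mul2,r5:Add1
cycle 8: - // r0:6,r1:7,r2:Add2,r3:1,r4:Mul2,r5:Add1
cycle 9: CDB Add1=-2 // r0:6,r1:7,r2:Add2,r3:1,r4:Mul2,r5:-2

STATUS = VALUE -2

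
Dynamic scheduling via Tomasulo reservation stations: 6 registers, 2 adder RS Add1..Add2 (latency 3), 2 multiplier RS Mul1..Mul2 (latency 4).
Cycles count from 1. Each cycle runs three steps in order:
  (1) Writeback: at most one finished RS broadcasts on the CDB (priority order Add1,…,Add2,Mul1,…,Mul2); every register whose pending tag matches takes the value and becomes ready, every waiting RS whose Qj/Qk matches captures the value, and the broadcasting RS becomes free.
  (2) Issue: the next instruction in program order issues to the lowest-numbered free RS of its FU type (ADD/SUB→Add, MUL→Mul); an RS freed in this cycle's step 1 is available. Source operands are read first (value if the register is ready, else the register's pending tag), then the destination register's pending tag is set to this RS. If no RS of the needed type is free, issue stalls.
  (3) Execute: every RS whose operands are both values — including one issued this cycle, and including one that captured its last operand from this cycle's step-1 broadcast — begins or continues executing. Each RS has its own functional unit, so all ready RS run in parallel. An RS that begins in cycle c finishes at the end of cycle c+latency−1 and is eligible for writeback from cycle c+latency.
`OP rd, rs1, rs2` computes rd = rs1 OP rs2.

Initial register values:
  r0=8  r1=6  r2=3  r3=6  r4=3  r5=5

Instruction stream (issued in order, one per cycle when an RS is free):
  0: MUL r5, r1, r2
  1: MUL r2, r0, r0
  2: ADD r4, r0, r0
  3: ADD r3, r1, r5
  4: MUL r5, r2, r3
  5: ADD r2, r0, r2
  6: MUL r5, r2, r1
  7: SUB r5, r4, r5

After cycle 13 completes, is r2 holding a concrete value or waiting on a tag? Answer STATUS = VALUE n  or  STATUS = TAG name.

STATUS = VALUE 72

  c1: issue MUL r5<-Mul1  regs: r0:8,r1:6,r2:3,r3:6,r4:3,r5:Mul1
  c2: issue MUL r2<-Mul2  regs: r0:8,r1:6,r2:Mul2,r3:6,r4:3,r5:Mul1
  c3: issue ADD r4<-Add1  regs: r0:8,r1:6,r2:Mul2,r3:6,r4:Add1,r5:Mul1
  c4: issue ADD r3<-Add2  regs: r0:8,r1:6,r2:Mul2,r3:Add2,r4:Add1,r5:Mul1
  c5: CDB Mul1=18; issue MUL r5<-Mul1  regs: r0:8,r1:6,r2:Mul2,r3:Add2,r4:Add1,r5:Mul1
  c6: CDB Add1=16; issue ADD r2<-Add1  regs: r0:8,r1:6,r2:Add1,r3:Add2,r4:16,r5:Mul1
  c7: CDB Mul2=64; issue MUL r5<-Mul2  regs: r0:8,r1:6,r2:Add1,r3:Add2,r4:16,r5:Mul2
  c8: CDB Add2=24; issue SUB r5<-Add2  regs: r0:8,r1:6,r2:Add1,r3:24,r4:16,r5:Add2
  c9: -  regs: r0:8,r1:6,r2:Add1,r3:24,r4:16,r5:Add2
  c10: CDB Add1=72  regs: r0:8,r1:6,r2:72,r3:24,r4:16,r5:Add2
  c11: -  regs: r0:8,r1:6,r2:72,r3:24,r4:16,r5:Add2
  c12: CDB Mul1=1536  regs: r0:8,r1:6,r2:72,r3:24,r4:16,r5:Add2
  c13: -  regs: r0:8,r1:6,r2:72,r3:24,r4:16,r5:Add2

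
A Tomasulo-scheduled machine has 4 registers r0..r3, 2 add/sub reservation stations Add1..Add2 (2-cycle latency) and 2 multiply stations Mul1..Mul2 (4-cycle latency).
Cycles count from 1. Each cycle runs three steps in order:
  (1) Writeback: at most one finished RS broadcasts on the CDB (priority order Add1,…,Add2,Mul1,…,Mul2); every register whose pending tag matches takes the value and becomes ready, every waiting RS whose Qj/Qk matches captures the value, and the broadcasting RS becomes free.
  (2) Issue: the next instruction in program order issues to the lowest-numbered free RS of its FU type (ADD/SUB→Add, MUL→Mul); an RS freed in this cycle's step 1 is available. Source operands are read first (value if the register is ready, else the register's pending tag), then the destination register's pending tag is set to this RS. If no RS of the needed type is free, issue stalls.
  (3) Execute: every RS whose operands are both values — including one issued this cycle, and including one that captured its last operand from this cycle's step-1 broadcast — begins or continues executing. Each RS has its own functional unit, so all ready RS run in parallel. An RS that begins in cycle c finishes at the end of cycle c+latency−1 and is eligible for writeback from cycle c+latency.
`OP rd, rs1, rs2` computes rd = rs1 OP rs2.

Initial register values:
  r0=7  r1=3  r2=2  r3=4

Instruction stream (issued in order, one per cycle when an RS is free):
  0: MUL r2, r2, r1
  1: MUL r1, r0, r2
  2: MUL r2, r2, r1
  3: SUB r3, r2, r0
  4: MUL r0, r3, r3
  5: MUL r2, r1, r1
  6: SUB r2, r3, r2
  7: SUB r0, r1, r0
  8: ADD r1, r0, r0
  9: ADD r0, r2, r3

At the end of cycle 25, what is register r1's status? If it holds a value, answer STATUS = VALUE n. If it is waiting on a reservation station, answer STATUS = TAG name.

STATUS = VALUE -119966

cycle 1: issue MUL r2<-Mul1 // r0:7,r1:3,r2:Mul1,r3:4
cycle 2: issue MUL r1<-Mul2 // r0:7,r1:Mul2,r2:Mul1,r3:4
cycle 3: stall // r0:7,r1:Mul2,r2:Mul1,r3:4
cycle 4: stall // r0:7,r1:Mul2,r2:Mul1,r3:4
cycle 5: CDB Mul1=6; issue MUL r2<-Mul1 // r0:7,r1:Mul2,r2:Mul1,r3:4
cycle 6: issue SUB r3<-Add1 // r0:7,r1:Mul2,r2:Mul1,r3:Add1
cycle 7: stall // r0:7,r1:Mul2,r2:Mul1,r3:Add1
cycle 8: stall // r0:7,r1:Mul2,r2:Mul1,r3:Add1
cycle 9: CDB Mul2=42; issue MUL r0<-Mul2 // r0:Mul2,r1:42,r2:Mul1,r3:Add1
cycle 10: stall // r0:Mul2,r1:42,r2:Mul1,r3:Add1
cycle 11: stall // r0:Mul2,r1:42,r2:Mul1,r3:Add1
cycle 12: stall // r0:Mul2,r1:42,r2:Mul1,r3:Add1
cycle 13: CDB Mul1=252; issue MUL r2<-Mul1 // r0:Mul2,r1:42,r2:Mul1,r3:Add1
cycle 14: issue SUB r2<-Add2 // r0:Mul2,r1:42,r2:Add2,r3:Add1
cycle 15: CDB Add1=245; issue SUB r0<-Add1 // r0:Add1,r1:42,r2:Add2,r3:245
cycle 16: stall // r0:Add1,r1:42,r2:Add2,r3:245
cycle 17: CDB Mul1=1764; stall // r0:Add1,r1:42,r2:Add2,r3:245
cycle 18: stall // r0:Add1,r1:42,r2:Add2,r3:245
cycle 19: CDB Add2=-1519; issue ADD r1<-Add2 // r0:Add1,r1:Add2,r2:-1519,r3:245
cycle 20: CDB Mul2=60025; stall // r0:Add1,r1:Add2,r2:-1519,r3:245
cycle 21: stall // r0:Add1,r1:Add2,r2:-1519,r3:245
cycle 22: CDB Add1=-59983; issue ADD r0<-Add1 // r0:Add1,r1:Add2,r2:-1519,r3:245
cycle 23: - // r0:Add1,r1:Add2,r2:-1519,r3:245
cycle 24: CDB Add1=-1274 // r0:-1274,r1:Add2,r2:-1519,r3:245
cycle 25: CDB Add2=-119966 // r0:-1274,r1:-119966,r2:-1519,r3:245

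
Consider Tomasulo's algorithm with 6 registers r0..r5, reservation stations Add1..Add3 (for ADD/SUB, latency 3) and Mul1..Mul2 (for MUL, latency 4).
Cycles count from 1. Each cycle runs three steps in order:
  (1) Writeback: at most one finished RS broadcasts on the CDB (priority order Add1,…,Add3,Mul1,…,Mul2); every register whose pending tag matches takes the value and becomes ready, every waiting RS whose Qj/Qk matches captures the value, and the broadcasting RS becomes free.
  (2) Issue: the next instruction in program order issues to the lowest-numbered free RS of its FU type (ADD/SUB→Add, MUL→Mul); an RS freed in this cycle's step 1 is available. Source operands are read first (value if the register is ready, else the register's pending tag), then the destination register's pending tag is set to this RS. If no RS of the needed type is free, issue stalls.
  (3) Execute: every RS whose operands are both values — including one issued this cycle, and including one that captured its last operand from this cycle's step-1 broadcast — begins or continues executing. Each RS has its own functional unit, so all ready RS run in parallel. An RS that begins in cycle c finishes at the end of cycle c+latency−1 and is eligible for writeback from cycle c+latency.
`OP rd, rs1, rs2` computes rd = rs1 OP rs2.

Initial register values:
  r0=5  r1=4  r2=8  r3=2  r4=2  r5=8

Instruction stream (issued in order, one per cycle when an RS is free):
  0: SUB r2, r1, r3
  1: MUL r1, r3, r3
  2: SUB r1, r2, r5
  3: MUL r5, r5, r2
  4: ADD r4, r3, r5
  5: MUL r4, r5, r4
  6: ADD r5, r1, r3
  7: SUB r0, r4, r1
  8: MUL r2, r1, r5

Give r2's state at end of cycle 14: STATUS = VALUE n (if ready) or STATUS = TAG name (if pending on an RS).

STATUS = VALUE 24

  c1: issue SUB r2<-Add1  regs: r0:5,r1:4,r2:Add1,r3:2,r4:2,r5:8
  c2: issue MUL r1<-Mul1  regs: r0:5,r1:Mul1,r2:Add1,r3:2,r4:2,r5:8
  c3: issue SUB r1<-Add2  regs: r0:5,r1:Add2,r2:Add1,r3:2,r4:2,r5:8
  c4: CDB Add1=2; issue MUL r5<-Mul2  regs: r0:5,r1:Add2,r2:2,r3:2,r4:2,r5:Mul2
  c5: issue ADD r4<-Add1  regs: r0:5,r1:Add2,r2:2,r3:2,r4:Add1,r5:Mul2
  c6: CDB Mul1=4; issue MUL r4<-Mul1  regs: r0:5,r1:Add2,r2:2,r3:2,r4:Mul1,r5:Mul2
  c7: CDB Add2=-6; issue ADD r5<-Add2  regs: r0:5,r1:-6,r2:2,r3:2,r4:Mul1,r5:Add2
  c8: CDB Mul2=16; issue SUB r0<-Add3  regs: r0:Add3,r1:-6,r2:2,r3:2,r4:Mul1,r5:Add2
  c9: issue MUL r2<-Mul2  regs: r0:Add3,r1:-6,r2:Mul2,r3:2,r4:Mul1,r5:Add2
  c10: CDB Add2=-4  regs: r0:Add3,r1:-6,r2:Mul2,r3:2,r4:Mul1,r5:-4
  c11: CDB Add1=18  regs: r0:Add3,r1:-6,r2:Mul2,r3:2,r4:Mul1,r5:-4
  c12: -  regs: r0:Add3,r1:-6,r2:Mul2,r3:2,r4:Mul1,r5:-4
  c13: -  regs: r0:Add3,r1:-6,r2:Mul2,r3:2,r4:Mul1,r5:-4
  c14: CDB Mul2=24  regs: r0:Add3,r1:-6,r2:24,r3:2,r4:Mul1,r5:-4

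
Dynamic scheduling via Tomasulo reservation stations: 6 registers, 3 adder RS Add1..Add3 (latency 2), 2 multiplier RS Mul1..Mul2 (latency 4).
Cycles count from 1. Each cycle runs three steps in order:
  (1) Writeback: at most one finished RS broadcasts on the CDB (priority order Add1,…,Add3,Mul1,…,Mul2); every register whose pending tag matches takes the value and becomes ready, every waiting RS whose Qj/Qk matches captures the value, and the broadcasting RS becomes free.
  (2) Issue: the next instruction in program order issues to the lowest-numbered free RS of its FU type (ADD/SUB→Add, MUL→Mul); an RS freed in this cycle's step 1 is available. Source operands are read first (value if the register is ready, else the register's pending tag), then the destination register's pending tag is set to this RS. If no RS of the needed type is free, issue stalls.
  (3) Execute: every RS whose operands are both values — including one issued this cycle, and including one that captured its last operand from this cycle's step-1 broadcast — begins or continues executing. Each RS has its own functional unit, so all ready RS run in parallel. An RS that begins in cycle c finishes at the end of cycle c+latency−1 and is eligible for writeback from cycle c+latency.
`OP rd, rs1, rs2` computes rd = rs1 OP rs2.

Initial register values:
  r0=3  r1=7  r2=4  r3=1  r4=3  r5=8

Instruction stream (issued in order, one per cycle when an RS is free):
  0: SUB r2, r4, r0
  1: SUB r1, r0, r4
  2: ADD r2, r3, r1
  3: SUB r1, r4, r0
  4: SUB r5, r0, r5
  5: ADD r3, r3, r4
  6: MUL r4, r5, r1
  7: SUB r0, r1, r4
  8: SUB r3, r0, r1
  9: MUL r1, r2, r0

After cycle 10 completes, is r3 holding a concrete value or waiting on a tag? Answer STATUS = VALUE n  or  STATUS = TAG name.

cycle 1: issue SUB r2<-Add1 // r0:3,r1:7,r2:Add1,r3:1,r4:3,r5:8
cycle 2: issue SUB r1<-Add2 // r0:3,r1:Add2,r2:Add1,r3:1,r4:3,r5:8
cycle 3: CDB Add1=0; issue ADD r2<-Add1 // r0:3,r1:Add2,r2:Add1,r3:1,r4:3,r5:8
cycle 4: CDB Add2=0; issue SUB r1<-Add2 // r0:3,r1:Add2,r2:Add1,r3:1,r4:3,r5:8
cycle 5: issue SUB r5<-Add3 // r0:3,r1:Add2,r2:Add1,r3:1,r4:3,r5:Add3
cycle 6: CDB Add1=1; issue ADD r3<-Add1 // r0:3,r1:Add2,r2:1,r3:Add1,r4:3,r5:Add3
cycle 7: CDB Add2=0; issue MUL r4<-Mul1 // r0:3,r1:0,r2:1,r3:Add1,r4:Mul1,r5:Add3
cycle 8: CDB Add1=4; issue SUB r0<-Add1 // r0:Add1,r1:0,r2:1,r3:4,r4:Mul1,r5:Add3
cycle 9: CDB Add3=-5; issue SUB r3<-Add2 // r0:Add1,r1:0,r2:1,r3:Add2,r4:Mul1,r5:-5
cycle 10: issue MUL r1<-Mul2 // r0:Add1,r1:Mul2,r2:1,r3:Add2,r4:Mul1,r5:-5

STATUS = TAG Add2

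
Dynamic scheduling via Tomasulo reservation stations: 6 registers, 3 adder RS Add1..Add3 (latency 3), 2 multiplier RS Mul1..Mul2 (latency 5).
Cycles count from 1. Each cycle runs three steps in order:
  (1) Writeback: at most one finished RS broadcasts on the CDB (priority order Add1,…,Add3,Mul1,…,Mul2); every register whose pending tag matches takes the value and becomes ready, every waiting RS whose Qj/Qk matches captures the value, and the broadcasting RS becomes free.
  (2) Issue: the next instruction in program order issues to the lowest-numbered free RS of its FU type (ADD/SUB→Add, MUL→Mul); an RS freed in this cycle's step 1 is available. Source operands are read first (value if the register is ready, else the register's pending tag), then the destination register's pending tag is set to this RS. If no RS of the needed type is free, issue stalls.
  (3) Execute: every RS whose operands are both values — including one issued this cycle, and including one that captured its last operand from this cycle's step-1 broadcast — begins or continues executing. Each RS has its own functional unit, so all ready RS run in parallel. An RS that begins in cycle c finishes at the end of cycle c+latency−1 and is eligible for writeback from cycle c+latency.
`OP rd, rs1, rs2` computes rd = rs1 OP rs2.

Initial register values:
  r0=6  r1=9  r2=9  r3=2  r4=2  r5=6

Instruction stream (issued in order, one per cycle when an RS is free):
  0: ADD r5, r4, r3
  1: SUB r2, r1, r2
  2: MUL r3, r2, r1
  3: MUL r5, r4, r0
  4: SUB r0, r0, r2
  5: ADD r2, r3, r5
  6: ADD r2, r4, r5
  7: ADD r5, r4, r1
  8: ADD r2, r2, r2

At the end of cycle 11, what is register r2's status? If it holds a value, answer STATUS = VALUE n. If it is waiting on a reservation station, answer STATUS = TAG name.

cycle 1: issue ADD r5<-Add1 // r0:6,r1:9,r2:9,r3:2,r4:2,r5:Add1
cycle 2: issue SUB r2<-Add2 // r0:6,r1:9,r2:Add2,r3:2,r4:2,r5:Add1
cycle 3: issue MUL r3<-Mul1 // r0:6,r1:9,r2:Add2,r3:Mul1,r4:2,r5:Add1
cycle 4: CDB Add1=4; issue MUL r5<-Mul2 // r0:6,r1:9,r2:Add2,r3:Mul1,r4:2,r5:Mul2
cycle 5: CDB Add2=0; issue SUB r0<-Add1 // r0:Add1,r1:9,r2:0,r3:Mul1,r4:2,r5:Mul2
cycle 6: issue ADD r2<-Add2 // r0:Add1,r1:9,r2:Add2,r3:Mul1,r4:2,r5:Mul2
cycle 7: issue ADD r2<-Add3 // r0:Add1,r1:9,r2:Add3,r3:Mul1,r4:2,r5:Mul2
cycle 8: CDB Add1=6; issue ADD r5<-Add1 // r0:6,r1:9,r2:Add3,r3:Mul1,r4:2,r5:Add1
cycle 9: CDB Mul2=12; stall // r0:6,r1:9,r2:Add3,r3:Mul1,r4:2,r5:Add1
cycle 10: CDB Mul1=0; stall // r0:6,r1:9,r2:Add3,r3:0,r4:2,r5:Add1
cycle 11: CDB Add1=11; issue ADD r2<-Add1 // r0:6,r1:9,r2:Add1,r3:0,r4:2,r5:11

STATUS = TAG Add1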